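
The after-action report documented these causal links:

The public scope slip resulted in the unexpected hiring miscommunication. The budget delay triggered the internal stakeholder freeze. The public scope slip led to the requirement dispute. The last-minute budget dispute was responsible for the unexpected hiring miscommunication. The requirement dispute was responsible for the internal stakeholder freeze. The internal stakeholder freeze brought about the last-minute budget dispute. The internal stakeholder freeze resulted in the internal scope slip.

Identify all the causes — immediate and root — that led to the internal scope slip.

Immediate cause of the internal scope slip: the internal stakeholder freeze.
Further upstream: the public scope slip, the requirement dispute, the budget delay.

the budget delay, the internal stakeholder freeze, the public scope slip, the requirement dispute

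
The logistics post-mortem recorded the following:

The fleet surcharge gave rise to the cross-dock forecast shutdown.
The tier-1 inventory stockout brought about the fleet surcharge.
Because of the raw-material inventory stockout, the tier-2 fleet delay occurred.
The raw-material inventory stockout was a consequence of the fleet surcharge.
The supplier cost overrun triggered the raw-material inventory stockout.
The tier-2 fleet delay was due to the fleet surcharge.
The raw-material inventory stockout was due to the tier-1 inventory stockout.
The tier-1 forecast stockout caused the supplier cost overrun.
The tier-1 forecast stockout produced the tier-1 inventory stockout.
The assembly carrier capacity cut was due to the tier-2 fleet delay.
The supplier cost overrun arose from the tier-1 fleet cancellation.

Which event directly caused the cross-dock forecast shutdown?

Upstream contributors include the tier-1 forecast stockout, the tier-1 inventory stockout, but only the fleet surcharge feeds directly into the cross-dock forecast shutdown.

the fleet surcharge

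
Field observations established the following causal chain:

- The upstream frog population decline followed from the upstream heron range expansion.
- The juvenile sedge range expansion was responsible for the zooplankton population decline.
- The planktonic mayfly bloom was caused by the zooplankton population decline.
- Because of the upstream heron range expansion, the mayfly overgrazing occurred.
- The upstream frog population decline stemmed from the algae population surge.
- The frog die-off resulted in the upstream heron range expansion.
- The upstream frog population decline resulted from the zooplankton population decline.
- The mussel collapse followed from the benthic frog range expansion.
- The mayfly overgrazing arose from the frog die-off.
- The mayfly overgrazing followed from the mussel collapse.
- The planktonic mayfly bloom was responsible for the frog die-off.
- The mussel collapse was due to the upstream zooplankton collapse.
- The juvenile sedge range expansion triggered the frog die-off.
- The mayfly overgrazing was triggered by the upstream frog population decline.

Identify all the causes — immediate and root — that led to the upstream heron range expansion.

Immediate cause of the upstream heron range expansion: the frog die-off.
Further upstream: the juvenile sedge range expansion, the zooplankton population decline, the planktonic mayfly bloom.

the frog die-off, the juvenile sedge range expansion, the planktonic mayfly bloom, the zooplankton population decline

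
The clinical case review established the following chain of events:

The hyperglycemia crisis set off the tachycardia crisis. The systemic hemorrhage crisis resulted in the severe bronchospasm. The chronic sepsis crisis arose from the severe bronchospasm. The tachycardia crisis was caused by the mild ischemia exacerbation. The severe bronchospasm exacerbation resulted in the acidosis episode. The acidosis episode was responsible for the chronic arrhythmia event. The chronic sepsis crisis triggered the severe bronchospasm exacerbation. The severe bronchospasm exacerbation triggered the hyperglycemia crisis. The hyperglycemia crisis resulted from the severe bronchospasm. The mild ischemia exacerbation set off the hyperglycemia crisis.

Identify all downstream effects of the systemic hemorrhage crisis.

the acidosis episode, the chronic arrhythmia event, the chronic sepsis crisis, the hyperglycemia crisis, the severe bronchospasm, the severe bronchospasm exacerbation, the tachycardia crisis

Direct effects: the severe bronchospasm.
2 steps out: the chronic sepsis crisis, the hyperglycemia crisis.
3 steps out: the severe bronchospasm exacerbation, the tachycardia crisis.
4 steps out: the acidosis episode.
5 steps out: the chronic arrhythmia event.
Not reachable from it: the mild ischemia exacerbation.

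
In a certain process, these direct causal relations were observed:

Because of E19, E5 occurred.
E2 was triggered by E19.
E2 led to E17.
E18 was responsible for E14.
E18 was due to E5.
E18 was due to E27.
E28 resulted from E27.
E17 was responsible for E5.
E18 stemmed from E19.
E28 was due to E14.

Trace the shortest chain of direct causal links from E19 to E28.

E19 → E18
E18 → E14
E14 → E28
Length: 3 steps.

E19 → E18 → E14 → E28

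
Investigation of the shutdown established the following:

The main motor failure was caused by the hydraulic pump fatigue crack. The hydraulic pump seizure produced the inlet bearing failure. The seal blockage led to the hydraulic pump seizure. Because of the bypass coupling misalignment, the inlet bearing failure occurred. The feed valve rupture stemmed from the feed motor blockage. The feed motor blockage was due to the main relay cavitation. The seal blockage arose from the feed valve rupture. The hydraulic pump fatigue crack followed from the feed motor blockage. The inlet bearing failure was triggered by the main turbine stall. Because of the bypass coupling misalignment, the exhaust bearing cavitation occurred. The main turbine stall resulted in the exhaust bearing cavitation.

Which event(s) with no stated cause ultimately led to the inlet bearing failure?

the bypass coupling misalignment, the main relay cavitation, the main turbine stall

Tracing upstream from the inlet bearing failure: the inlet bearing failure ← the hydraulic pump seizure ← the seal blockage ← the feed valve rupture ← the feed motor blockage ← the main relay cavitation.
A separate upstream branch: the inlet bearing failure ← the bypass coupling misalignment.
A separate upstream branch: the inlet bearing failure ← the main turbine stall.
Each of those chain origins has no stated cause.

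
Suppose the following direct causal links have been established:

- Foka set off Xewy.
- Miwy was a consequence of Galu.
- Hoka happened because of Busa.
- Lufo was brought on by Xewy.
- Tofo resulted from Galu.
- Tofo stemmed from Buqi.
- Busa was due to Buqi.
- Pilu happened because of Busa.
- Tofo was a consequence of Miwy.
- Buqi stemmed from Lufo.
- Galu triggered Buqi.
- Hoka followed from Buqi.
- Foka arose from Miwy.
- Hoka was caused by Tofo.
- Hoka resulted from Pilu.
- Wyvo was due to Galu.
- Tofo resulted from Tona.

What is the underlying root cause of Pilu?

Galu

Tracing upstream from Pilu: Pilu ← Busa ← Buqi ← Galu.
Galu has no stated cause, so it is the root.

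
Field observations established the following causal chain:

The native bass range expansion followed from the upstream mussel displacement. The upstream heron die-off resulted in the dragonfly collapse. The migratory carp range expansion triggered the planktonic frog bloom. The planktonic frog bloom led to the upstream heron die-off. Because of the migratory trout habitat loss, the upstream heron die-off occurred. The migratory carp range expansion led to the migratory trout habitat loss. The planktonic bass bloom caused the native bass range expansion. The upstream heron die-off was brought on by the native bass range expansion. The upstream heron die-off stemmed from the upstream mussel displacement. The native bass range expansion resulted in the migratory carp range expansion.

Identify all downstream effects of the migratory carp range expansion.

the dragonfly collapse, the migratory trout habitat loss, the planktonic frog bloom, the upstream heron die-off

Direct effects: the migratory trout habitat loss, the planktonic frog bloom.
2 steps out: the upstream heron die-off.
3 steps out: the dragonfly collapse.
Not reachable from it: the upstream mussel displacement, the planktonic bass bloom, the native bass range expansion.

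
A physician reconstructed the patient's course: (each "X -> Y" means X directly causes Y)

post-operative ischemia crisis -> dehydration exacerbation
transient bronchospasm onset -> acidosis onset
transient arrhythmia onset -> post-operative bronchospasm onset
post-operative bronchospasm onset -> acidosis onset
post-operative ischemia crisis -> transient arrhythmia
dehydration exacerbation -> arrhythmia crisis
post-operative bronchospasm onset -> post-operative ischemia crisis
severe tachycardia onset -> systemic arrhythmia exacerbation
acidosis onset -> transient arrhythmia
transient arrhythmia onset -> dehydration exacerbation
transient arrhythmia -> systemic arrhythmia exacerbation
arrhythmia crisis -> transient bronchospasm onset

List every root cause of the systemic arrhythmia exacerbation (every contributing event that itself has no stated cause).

Tracing upstream from the systemic arrhythmia exacerbation: the systemic arrhythmia exacerbation ← the transient arrhythmia ← the post-operative ischemia crisis ← the post-operative bronchospasm onset ← the transient arrhythmia onset.
A separate upstream branch: the systemic arrhythmia exacerbation ← the severe tachycardia onset.
Each of those chain origins has no stated cause.

the severe tachycardia onset, the transient arrhythmia onset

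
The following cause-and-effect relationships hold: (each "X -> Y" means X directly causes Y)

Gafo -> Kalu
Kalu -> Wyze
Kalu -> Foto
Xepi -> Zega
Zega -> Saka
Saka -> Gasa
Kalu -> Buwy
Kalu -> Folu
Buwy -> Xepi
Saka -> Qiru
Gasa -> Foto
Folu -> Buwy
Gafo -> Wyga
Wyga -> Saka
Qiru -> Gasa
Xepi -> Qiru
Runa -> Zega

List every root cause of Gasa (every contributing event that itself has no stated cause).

Gafo, Runa

Tracing upstream from Gasa: Gasa ← Saka ← Wyga ← Gafo.
A separate upstream branch: Gasa ← Saka ← Zega ← Runa.
Each of those chain origins has no stated cause.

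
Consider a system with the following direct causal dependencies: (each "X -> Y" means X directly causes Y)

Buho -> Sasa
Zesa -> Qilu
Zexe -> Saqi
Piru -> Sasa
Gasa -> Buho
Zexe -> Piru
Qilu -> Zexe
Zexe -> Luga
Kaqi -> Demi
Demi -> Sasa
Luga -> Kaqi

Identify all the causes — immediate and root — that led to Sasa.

Immediate causes of Sasa: Demi, Buho, Piru.
Further upstream: Zesa, Qilu, Zexe, Luga, Kaqi, Gasa.

Buho, Demi, Gasa, Kaqi, Luga, Piru, Qilu, Zesa, Zexe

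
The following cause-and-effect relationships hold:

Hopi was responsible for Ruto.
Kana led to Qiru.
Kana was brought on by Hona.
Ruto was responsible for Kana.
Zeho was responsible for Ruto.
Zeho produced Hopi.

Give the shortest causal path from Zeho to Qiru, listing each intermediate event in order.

Zeho → Ruto → Kana → Qiru

Zeho → Ruto
Ruto → Kana
Kana → Qiru
Length: 3 steps.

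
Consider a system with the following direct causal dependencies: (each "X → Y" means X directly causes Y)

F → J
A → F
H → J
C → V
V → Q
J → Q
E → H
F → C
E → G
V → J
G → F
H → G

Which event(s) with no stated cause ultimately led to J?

Tracing upstream from J: J ← H ← E.
A separate upstream branch: J ← F ← A.
Each of those chain origins has no stated cause.

A, E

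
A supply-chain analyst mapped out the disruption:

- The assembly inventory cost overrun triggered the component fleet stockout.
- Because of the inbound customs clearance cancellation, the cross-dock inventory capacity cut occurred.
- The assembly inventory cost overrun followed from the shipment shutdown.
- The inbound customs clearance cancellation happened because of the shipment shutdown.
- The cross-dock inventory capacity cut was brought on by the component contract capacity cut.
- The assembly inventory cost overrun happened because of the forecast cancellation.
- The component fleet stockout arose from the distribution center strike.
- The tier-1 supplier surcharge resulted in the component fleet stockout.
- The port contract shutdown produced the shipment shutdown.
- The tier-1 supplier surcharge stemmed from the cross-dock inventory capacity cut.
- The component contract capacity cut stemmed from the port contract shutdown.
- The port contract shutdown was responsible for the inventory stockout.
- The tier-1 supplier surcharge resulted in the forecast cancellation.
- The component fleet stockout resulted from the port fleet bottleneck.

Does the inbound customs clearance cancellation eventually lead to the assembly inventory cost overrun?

Yes

There is a causal chain: the inbound customs clearance cancellation → the cross-dock inventory capacity cut → the tier-1 supplier surcharge → the forecast cancellation → the assembly inventory cost overrun.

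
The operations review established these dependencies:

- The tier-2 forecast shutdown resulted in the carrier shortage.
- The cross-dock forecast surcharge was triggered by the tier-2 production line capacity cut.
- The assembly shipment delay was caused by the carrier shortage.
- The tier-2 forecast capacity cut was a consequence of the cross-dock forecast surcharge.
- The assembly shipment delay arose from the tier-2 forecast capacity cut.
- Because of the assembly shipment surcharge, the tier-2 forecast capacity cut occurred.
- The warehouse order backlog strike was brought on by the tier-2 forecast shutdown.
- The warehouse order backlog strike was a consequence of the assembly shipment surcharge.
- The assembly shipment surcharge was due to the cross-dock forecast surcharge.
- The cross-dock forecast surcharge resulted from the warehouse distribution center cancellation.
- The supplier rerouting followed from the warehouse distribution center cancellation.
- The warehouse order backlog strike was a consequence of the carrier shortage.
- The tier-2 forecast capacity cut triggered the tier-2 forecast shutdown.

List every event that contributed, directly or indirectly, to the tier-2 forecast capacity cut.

Immediate causes of the tier-2 forecast capacity cut: the cross-dock forecast surcharge, the assembly shipment surcharge.
Further upstream: the warehouse distribution center cancellation, the tier-2 production line capacity cut.

the assembly shipment surcharge, the cross-dock forecast surcharge, the tier-2 production line capacity cut, the warehouse distribution center cancellation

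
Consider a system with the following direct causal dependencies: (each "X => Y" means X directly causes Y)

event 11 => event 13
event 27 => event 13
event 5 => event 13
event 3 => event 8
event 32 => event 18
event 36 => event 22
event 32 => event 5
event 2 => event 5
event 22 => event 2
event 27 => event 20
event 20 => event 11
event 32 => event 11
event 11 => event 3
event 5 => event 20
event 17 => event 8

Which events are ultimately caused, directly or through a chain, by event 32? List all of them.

Direct effects: event 18, event 5, event 11.
2 steps out: event 20, event 13, event 3.
3 steps out: event 8.
Not reachable from it: event 36, event 22, event 2, event 27, event 17.

event 11, event 13, event 18, event 20, event 3, event 5, event 8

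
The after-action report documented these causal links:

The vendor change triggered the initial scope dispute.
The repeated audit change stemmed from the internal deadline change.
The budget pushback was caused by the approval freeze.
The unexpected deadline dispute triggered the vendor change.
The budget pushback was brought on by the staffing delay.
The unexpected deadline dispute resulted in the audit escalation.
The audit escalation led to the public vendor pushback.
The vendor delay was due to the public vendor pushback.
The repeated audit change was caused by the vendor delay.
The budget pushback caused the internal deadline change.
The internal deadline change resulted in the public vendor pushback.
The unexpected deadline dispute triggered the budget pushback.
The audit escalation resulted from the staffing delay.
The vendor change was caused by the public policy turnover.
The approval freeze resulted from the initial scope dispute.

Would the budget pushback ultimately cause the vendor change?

No

The budget pushback leads to the internal deadline change, the public vendor pushback, the vendor delay, the repeated audit change; the vendor change is not among them.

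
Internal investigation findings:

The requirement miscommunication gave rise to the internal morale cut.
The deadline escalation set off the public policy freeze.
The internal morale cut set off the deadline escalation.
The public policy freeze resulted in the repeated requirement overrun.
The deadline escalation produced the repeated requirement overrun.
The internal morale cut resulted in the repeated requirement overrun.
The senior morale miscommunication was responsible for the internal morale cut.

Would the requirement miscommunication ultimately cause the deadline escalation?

There is a causal chain: the requirement miscommunication → the internal morale cut → the deadline escalation.

Yes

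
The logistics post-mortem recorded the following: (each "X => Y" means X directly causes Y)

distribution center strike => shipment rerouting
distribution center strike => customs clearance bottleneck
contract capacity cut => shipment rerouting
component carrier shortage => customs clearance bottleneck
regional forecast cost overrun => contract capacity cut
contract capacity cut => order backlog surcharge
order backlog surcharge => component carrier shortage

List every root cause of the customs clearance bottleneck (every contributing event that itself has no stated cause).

Tracing upstream from the customs clearance bottleneck: the customs clearance bottleneck ← the component carrier shortage ← the order backlog surcharge ← the contract capacity cut ← the regional forecast cost overrun.
A separate upstream branch: the customs clearance bottleneck ← the distribution center strike.
Each of those chain origins has no stated cause.

the distribution center strike, the regional forecast cost overrun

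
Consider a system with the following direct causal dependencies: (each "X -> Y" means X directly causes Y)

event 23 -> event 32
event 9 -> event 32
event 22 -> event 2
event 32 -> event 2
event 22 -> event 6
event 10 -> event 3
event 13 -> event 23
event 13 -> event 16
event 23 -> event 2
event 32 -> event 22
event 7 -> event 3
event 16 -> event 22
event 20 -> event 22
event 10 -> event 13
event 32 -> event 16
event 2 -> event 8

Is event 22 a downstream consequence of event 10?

There is a causal chain: event 10 → event 13 → event 16 → event 22.

Yes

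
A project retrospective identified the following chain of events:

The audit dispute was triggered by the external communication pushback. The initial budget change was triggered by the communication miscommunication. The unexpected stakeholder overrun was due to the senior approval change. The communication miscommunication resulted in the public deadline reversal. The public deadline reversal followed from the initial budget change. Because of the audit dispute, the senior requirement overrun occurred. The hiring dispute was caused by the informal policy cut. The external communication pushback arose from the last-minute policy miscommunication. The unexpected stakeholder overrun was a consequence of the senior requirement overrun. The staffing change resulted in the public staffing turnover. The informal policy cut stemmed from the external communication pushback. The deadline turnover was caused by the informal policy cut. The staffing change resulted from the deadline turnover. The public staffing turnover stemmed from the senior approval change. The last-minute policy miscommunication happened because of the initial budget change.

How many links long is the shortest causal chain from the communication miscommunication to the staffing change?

6

Shortest chain: the communication miscommunication → the initial budget change → the last-minute policy miscommunication → the external communication pushback → the informal policy cut → the deadline turnover → the staffing change.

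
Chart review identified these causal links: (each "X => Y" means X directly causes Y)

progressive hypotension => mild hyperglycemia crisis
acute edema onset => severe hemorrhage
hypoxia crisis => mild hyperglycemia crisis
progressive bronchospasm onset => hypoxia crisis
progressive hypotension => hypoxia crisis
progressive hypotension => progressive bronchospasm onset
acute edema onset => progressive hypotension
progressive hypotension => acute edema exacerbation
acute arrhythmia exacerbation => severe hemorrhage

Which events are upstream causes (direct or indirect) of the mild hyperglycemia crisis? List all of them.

the acute edema onset, the hypoxia crisis, the progressive bronchospasm onset, the progressive hypotension

Immediate causes of the mild hyperglycemia crisis: the progressive hypotension, the hypoxia crisis.
Further upstream: the acute edema onset, the progressive bronchospasm onset.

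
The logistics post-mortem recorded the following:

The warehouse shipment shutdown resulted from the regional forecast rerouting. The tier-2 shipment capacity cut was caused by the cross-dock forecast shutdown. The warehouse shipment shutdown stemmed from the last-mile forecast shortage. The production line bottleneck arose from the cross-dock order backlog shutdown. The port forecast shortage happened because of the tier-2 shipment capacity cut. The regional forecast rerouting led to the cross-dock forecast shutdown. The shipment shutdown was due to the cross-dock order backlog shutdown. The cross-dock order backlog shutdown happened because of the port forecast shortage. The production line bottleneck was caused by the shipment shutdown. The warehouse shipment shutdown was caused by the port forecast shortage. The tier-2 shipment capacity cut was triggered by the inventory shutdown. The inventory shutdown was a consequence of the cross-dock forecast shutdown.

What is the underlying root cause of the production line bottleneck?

Tracing upstream from the production line bottleneck: the production line bottleneck ← the cross-dock order backlog shutdown ← the port forecast shortage ← the tier-2 shipment capacity cut ← the cross-dock forecast shutdown ← the regional forecast rerouting.
The regional forecast rerouting has no stated cause, so it is the root.

the regional forecast rerouting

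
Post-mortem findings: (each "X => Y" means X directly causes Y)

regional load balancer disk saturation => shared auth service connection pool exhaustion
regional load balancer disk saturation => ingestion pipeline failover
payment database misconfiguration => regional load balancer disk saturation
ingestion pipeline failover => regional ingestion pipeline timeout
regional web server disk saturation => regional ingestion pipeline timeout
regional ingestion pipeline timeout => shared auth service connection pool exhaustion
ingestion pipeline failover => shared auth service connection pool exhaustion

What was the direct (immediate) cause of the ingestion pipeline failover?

Upstream contributors include the payment database misconfiguration, but only the regional load balancer disk saturation feeds directly into the ingestion pipeline failover.

the regional load balancer disk saturation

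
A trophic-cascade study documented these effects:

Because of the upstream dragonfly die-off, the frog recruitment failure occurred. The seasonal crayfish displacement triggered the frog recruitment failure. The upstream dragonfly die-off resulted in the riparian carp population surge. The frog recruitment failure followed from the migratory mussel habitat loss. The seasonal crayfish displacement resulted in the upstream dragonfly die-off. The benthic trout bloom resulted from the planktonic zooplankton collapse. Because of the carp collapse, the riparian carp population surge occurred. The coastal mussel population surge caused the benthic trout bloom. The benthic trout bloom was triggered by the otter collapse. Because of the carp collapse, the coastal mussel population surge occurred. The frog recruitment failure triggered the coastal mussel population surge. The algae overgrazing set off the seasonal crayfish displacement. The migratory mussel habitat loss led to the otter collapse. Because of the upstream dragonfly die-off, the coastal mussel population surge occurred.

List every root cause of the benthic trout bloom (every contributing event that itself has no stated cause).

Tracing upstream from the benthic trout bloom: the benthic trout bloom ← the coastal mussel population surge ← the carp collapse.
A separate upstream branch: the benthic trout bloom ← the coastal mussel population surge ← the upstream dragonfly die-off ← the seasonal crayfish displacement ← the algae overgrazing.
A separate upstream branch: the benthic trout bloom ← the otter collapse ← the migratory mussel habitat loss.
A separate upstream branch: the benthic trout bloom ← the planktonic zooplankton collapse.
Each of those chain origins has no stated cause.

the algae overgrazing, the carp collapse, the migratory mussel habitat loss, the planktonic zooplankton collapse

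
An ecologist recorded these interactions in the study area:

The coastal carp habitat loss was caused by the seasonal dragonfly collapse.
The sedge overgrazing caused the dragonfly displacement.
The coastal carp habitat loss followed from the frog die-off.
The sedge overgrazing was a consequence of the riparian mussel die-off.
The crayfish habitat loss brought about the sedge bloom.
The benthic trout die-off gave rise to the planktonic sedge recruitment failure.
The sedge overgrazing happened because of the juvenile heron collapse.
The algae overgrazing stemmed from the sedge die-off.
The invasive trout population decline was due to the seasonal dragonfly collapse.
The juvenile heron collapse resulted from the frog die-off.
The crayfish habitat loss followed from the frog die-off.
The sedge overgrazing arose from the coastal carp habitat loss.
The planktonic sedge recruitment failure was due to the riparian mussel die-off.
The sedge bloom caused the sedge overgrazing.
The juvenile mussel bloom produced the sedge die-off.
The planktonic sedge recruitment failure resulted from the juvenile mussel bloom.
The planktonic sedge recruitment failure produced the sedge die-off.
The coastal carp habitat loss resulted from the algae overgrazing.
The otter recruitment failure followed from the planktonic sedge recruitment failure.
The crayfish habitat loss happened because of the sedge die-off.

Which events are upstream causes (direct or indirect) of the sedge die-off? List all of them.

the benthic trout die-off, the juvenile mussel bloom, the planktonic sedge recruitment failure, the riparian mussel die-off

Immediate causes of the sedge die-off: the juvenile mussel bloom, the planktonic sedge recruitment failure.
Further upstream: the riparian mussel die-off, the benthic trout die-off.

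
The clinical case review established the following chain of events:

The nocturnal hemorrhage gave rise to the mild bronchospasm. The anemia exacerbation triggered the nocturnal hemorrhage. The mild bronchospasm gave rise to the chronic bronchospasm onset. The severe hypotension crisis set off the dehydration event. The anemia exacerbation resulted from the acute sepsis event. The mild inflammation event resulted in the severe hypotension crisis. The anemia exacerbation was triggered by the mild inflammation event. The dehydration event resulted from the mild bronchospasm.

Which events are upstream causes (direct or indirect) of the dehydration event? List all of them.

Immediate causes of the dehydration event: the mild bronchospasm, the severe hypotension crisis.
Further upstream: the mild inflammation event, the anemia exacerbation, the nocturnal hemorrhage, the acute sepsis event.

the acute sepsis event, the anemia exacerbation, the mild bronchospasm, the mild inflammation event, the nocturnal hemorrhage, the severe hypotension crisis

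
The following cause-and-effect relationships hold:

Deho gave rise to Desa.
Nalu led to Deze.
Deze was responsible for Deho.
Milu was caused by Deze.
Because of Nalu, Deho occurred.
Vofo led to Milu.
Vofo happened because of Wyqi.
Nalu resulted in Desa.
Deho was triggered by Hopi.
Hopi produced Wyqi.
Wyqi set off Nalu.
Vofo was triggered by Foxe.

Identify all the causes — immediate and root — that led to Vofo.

Immediate causes of Vofo: Wyqi, Foxe.
Further upstream: Hopi.

Foxe, Hopi, Wyqi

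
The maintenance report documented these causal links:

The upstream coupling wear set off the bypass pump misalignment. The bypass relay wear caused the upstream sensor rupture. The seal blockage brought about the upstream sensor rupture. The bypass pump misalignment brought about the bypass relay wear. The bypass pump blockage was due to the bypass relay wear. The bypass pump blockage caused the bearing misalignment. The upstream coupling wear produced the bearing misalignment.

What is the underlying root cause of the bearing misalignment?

the upstream coupling wear

Tracing upstream from the bearing misalignment: the bearing misalignment ← the upstream coupling wear.
The upstream coupling wear has no stated cause, so it is the root.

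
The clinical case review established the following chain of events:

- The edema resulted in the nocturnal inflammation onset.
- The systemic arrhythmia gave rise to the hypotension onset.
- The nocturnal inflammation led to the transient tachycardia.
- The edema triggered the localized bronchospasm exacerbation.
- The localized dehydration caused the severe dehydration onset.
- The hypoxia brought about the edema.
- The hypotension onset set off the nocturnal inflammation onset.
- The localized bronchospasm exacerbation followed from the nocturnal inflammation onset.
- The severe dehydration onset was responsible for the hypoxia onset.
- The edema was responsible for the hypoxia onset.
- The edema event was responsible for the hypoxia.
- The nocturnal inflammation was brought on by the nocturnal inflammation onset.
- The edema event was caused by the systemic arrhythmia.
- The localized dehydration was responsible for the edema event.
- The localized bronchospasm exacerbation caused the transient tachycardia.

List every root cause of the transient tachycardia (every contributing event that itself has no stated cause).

the localized dehydration, the systemic arrhythmia

Tracing upstream from the transient tachycardia: the transient tachycardia ← the localized bronchospasm exacerbation ← the edema ← the hypoxia ← the edema event ← the localized dehydration.
A separate upstream branch: the transient tachycardia ← the localized bronchospasm exacerbation ← the nocturnal inflammation onset ← the hypotension onset ← the systemic arrhythmia.
Each of those chain origins has no stated cause.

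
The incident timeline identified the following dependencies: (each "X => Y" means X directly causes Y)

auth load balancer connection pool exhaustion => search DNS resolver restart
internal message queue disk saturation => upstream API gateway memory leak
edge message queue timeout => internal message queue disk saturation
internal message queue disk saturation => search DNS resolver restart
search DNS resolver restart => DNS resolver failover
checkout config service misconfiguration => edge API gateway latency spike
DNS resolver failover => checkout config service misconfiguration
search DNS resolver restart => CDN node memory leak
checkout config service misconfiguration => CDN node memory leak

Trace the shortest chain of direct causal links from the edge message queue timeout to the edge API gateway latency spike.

the edge message queue timeout → the internal message queue disk saturation → the search DNS resolver restart → the DNS resolver failover → the checkout config service misconfiguration → the edge API gateway latency spike

the edge message queue timeout → the internal message queue disk saturation
the internal message queue disk saturation → the search DNS resolver restart
the search DNS resolver restart → the DNS resolver failover
the DNS resolver failover → the checkout config service misconfiguration
the checkout config service misconfiguration → the edge API gateway latency spike
Length: 5 steps.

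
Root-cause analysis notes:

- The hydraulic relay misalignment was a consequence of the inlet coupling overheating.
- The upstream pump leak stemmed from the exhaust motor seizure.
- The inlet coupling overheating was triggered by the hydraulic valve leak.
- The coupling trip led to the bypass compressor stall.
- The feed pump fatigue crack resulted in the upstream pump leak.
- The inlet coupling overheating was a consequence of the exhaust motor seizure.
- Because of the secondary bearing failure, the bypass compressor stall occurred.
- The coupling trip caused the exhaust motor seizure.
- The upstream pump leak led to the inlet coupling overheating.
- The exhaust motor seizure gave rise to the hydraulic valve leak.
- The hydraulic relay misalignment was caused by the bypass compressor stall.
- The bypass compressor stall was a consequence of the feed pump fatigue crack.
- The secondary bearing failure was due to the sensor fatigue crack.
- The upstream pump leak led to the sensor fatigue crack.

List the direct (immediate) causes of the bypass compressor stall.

Upstream contributors include the exhaust motor seizure, the upstream pump leak, the sensor fatigue crack, but only the coupling trip, the feed pump fatigue crack, the secondary bearing failure feed directly into the bypass compressor stall.

the coupling trip, the feed pump fatigue crack, the secondary bearing failure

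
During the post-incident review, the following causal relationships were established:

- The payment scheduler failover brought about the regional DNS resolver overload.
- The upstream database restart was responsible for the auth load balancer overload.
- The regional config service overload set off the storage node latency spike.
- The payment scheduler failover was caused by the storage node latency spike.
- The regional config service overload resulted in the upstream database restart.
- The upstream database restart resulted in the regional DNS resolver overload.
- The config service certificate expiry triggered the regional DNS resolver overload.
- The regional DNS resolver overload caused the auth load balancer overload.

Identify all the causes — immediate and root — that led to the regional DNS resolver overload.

the config service certificate expiry, the payment scheduler failover, the regional config service overload, the storage node latency spike, the upstream database restart

Immediate causes of the regional DNS resolver overload: the config service certificate expiry, the upstream database restart, the payment scheduler failover.
Further upstream: the regional config service overload, the storage node latency spike.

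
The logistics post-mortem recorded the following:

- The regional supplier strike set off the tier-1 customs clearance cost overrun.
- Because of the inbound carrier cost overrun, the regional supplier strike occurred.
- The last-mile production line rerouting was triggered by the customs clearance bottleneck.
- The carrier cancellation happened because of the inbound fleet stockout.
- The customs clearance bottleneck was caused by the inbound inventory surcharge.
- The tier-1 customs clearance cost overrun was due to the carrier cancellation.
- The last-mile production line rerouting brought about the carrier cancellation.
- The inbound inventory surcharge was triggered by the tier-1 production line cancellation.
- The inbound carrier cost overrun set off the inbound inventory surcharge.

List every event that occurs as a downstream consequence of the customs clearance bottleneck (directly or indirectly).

Direct effects: the last-mile production line rerouting.
2 steps out: the carrier cancellation.
3 steps out: the tier-1 customs clearance cost overrun.
Not reachable from it: the inbound fleet stockout, the inbound carrier cost overrun, the tier-1 production line cancellation, the inbound inventory surcharge, the regional supplier strike.

the carrier cancellation, the last-mile production line rerouting, the tier-1 customs clearance cost overrun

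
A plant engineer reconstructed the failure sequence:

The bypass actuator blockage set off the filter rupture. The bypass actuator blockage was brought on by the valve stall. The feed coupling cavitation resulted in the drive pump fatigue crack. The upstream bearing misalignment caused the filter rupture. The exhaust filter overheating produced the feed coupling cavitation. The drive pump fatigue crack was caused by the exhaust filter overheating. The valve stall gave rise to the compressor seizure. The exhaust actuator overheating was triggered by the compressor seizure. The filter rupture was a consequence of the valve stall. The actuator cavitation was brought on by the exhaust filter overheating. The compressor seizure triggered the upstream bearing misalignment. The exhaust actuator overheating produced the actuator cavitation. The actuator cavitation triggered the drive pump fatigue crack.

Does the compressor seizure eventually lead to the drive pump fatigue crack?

There is a causal chain: the compressor seizure → the exhaust actuator overheating → the actuator cavitation → the drive pump fatigue crack.

Yes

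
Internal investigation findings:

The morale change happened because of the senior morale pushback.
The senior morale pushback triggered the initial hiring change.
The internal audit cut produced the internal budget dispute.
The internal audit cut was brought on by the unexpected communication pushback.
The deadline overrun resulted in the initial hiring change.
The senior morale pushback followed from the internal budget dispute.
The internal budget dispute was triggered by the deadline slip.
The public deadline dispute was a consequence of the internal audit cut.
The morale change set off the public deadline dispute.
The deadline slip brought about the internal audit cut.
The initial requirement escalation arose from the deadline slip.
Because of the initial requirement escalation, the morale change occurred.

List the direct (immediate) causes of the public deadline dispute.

Upstream contributors include the deadline slip, the unexpected communication pushback, the internal budget dispute, the senior morale pushback, the initial requirement escalation, but only the internal audit cut, the morale change feed directly into the public deadline dispute.

the internal audit cut, the morale change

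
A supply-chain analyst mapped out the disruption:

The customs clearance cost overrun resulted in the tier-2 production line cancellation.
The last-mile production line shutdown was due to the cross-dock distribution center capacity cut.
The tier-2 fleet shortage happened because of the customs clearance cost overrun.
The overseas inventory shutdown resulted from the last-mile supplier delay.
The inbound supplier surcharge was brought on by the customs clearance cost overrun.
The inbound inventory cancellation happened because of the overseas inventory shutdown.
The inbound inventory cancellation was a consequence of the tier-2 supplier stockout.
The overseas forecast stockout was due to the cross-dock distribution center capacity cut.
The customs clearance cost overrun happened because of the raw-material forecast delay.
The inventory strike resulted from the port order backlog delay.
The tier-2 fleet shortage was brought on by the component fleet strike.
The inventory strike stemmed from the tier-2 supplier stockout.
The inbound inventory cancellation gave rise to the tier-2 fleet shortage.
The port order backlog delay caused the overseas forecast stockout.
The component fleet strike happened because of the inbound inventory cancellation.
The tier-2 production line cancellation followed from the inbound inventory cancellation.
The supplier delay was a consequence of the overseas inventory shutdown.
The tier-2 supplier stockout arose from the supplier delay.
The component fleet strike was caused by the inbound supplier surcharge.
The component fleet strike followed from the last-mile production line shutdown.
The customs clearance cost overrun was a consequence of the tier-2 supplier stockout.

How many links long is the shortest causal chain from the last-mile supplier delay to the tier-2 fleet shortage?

3

Shortest chain: the last-mile supplier delay → the overseas inventory shutdown → the inbound inventory cancellation → the tier-2 fleet shortage.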